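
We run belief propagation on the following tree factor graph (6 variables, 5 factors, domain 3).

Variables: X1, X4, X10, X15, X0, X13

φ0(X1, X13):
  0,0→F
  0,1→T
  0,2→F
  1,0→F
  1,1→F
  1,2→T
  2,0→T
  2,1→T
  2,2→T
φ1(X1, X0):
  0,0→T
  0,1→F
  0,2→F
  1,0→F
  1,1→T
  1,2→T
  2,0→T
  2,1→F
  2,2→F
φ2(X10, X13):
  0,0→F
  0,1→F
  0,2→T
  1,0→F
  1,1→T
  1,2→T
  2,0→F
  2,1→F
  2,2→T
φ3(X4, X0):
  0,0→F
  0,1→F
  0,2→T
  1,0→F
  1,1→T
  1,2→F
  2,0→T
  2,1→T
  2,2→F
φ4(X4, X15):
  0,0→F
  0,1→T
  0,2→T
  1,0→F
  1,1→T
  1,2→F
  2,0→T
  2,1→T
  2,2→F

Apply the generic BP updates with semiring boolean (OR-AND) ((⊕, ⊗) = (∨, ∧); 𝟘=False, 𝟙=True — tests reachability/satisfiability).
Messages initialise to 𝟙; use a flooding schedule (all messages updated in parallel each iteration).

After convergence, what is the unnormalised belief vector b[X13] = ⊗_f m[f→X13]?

init: all messages = 𝟙 over 3 values
r1 m[φ0→X1] = [T, T, T]
r1 m[φ0→X13] = [T, T, T]
r1 m[φ1→X1] = [T, T, T]
r1 m[φ1→X0] = [T, T, T]
r1 m[φ2→X10] = [T, T, T]
r1 m[φ2→X13] = [F, T, T]
r1 m[φ3→X4] = [T, T, T]
r1 m[φ3→X0] = [T, T, T]
r1 m[φ4→X4] = [T, T, T]
r1 m[φ4→X15] = [T, T, T]
r1 m[X1→φ0] = [T, T, T]
r1 m[X1→φ1] = [T, T, T]
r1 m[X4→φ3] = [T, T, T]
r1 m[X4→φ4] = [T, T, T]
r1 m[X10→φ2] = [T, T, T]
r1 m[X15→φ4] = [T, T, T]
r1 m[X0→φ1] = [T, T, T]
r1 m[X0→φ3] = [T, T, T]
r1 m[X13→φ0] = [T, T, T]
r1 m[X13→φ2] = [T, T, T]
r2 m[φ0→X1] = [T, T, T]
r2 m[φ0→X13] = [T, T, T]
r2 m[φ1→X1] = [T, T, T]
r2 m[φ1→X0] = [T, T, T]
r2 m[φ2→X10] = [T, T, T]
r2 m[φ2→X13] = [F, T, T]
r2 m[φ3→X4] = [T, T, T]
r2 m[φ3→X0] = [T, T, T]
r2 m[φ4→X4] = [T, T, T]
r2 m[φ4→X15] = [T, T, T]
r2 m[X1→φ0] = [T, T, T]
r2 m[X1→φ1] = [T, T, T]
r2 m[X4→φ3] = [T, T, T]
r2 m[X4→φ4] = [T, T, T]
r2 m[X10→φ2] = [T, T, T]
r2 m[X15→φ4] = [T, T, T]
r2 m[X0→φ1] = [T, T, T]
r2 m[X0→φ3] = [T, T, T]
r2 m[X13→φ0] = [F, T, T]
r2 m[X13→φ2] = [T, T, T]
r3 m[φ0→X1] = [T, T, T]
r3 m[φ0→X13] = [T, T, T]
r3 m[φ1→X1] = [T, T, T]
r3 m[φ1→X0] = [T, T, T]
r3 m[φ2→X10] = [T, T, T]
r3 m[φ2→X13] = [F, T, T]
r3 m[φ3→X4] = [T, T, T]
r3 m[φ3→X0] = [T, T, T]
r3 m[φ4→X4] = [T, T, T]
r3 m[φ4→X15] = [T, T, T]
r3 m[X1→φ0] = [T, T, T]
r3 m[X1→φ1] = [T, T, T]
r3 m[X4→φ3] = [T, T, T]
r3 m[X4→φ4] = [T, T, T]
r3 m[X10→φ2] = [T, T, T]
r3 m[X15→φ4] = [T, T, T]
r3 m[X0→φ1] = [T, T, T]
r3 m[X0→φ3] = [T, T, T]
r3 m[X13→φ0] = [F, T, T]
r3 m[X13→φ2] = [T, T, T]
fixed point reached at round 3
b[X13] = ⊗ incoming = [F, T, T]

b[X13] = [F, T, T]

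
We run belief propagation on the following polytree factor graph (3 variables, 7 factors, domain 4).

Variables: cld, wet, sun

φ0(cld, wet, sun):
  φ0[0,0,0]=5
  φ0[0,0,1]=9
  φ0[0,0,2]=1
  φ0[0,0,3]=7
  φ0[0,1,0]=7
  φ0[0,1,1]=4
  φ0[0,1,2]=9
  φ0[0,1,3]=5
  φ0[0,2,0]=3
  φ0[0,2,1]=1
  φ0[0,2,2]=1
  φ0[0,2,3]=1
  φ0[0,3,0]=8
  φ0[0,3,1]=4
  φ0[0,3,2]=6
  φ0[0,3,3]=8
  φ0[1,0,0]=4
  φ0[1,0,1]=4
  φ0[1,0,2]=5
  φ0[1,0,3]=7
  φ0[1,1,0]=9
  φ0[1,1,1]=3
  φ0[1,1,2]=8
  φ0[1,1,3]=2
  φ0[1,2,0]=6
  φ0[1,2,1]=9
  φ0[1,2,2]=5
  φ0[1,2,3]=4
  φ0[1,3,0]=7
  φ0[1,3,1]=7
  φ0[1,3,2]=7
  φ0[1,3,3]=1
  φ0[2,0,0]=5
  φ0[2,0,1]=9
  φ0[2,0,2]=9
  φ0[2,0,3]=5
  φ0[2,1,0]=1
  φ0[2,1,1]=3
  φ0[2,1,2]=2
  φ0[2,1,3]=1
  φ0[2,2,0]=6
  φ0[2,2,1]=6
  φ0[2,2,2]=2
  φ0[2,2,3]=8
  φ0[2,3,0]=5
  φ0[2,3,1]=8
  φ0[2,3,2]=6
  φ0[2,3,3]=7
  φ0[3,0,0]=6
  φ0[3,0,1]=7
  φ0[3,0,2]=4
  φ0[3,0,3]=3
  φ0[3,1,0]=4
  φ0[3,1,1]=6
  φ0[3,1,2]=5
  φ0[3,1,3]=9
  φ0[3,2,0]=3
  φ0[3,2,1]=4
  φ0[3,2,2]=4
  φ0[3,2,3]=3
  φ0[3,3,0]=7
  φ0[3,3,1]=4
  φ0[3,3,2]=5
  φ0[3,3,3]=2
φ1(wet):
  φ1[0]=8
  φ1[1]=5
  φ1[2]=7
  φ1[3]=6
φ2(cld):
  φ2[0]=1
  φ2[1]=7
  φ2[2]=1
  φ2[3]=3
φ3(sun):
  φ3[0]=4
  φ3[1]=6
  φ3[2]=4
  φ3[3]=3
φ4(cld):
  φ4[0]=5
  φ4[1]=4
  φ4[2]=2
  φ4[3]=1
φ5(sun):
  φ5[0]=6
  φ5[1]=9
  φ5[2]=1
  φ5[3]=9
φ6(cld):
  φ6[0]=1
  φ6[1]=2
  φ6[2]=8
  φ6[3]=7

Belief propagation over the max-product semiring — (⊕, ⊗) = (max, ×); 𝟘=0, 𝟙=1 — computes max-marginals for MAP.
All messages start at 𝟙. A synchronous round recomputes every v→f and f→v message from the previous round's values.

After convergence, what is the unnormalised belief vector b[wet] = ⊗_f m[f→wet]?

b[wet] = [96768, 60480, 190512, 127008]

init: all messages = 𝟙 over 4 values
r1 m[φ0→cld] = [9, 9, 9, 9]
r1 m[φ0→wet] = [9, 9, 9, 8]
r1 m[φ0→sun] = [9, 9, 9, 9]
r1 m[φ1→wet] = [8, 5, 7, 6]
r1 m[φ2→cld] = [1, 7, 1, 3]
r1 m[φ3→sun] = [4, 6, 4, 3]
r1 m[φ4→cld] = [5, 4, 2, 1]
r1 m[φ5→sun] = [6, 9, 1, 9]
r1 m[φ6→cld] = [1, 2, 8, 7]
r1 m[cld→φ0] = [1, 1, 1, 1]
r1 m[cld→φ2] = [1, 1, 1, 1]
r1 m[cld→φ4] = [1, 1, 1, 1]
r1 m[cld→φ6] = [1, 1, 1, 1]
r1 m[wet→φ0] = [1, 1, 1, 1]
r1 m[wet→φ1] = [1, 1, 1, 1]
r1 m[sun→φ0] = [1, 1, 1, 1]
r1 m[sun→φ3] = [1, 1, 1, 1]
r1 m[sun→φ5] = [1, 1, 1, 1]
r2 m[φ0→cld] = [9, 9, 9, 9]
r2 m[φ0→wet] = [9, 9, 9, 8]
r2 m[φ0→sun] = [9, 9, 9, 9]
r2 m[φ1→wet] = [8, 5, 7, 6]
r2 m[φ2→cld] = [1, 7, 1, 3]
r2 m[φ3→sun] = [4, 6, 4, 3]
r2 m[φ4→cld] = [5, 4, 2, 1]
r2 m[φ5→sun] = [6, 9, 1, 9]
r2 m[φ6→cld] = [1, 2, 8, 7]
r2 m[cld→φ0] = [5, 56, 16, 21]
r2 m[cld→φ2] = [45, 72, 144, 63]
r2 m[cld→φ4] = [9, 126, 72, 189]
r2 m[cld→φ6] = [45, 252, 18, 27]
r2 m[wet→φ0] = [8, 5, 7, 6]
r2 m[wet→φ1] = [9, 9, 9, 8]
r2 m[sun→φ0] = [24, 54, 4, 27]
r2 m[sun→φ3] = [54, 81, 9, 81]
r2 m[sun→φ5] = [36, 54, 36, 27]
r3 m[φ0→cld] = [3888, 3402, 3888, 3024]
r3 m[φ0→wet] = [12096, 12096, 27216, 21168]
r3 m[φ0→sun] = [2520, 3528, 2352, 3136]
r3 m[φ1→wet] = [8, 5, 7, 6]
r3 m[φ2→cld] = [1, 7, 1, 3]
r3 m[φ3→sun] = [4, 6, 4, 3]
r3 m[φ4→cld] = [5, 4, 2, 1]
r3 m[φ5→sun] = [6, 9, 1, 9]
r3 m[φ6→cld] = [1, 2, 8, 7]
r3 m[cld→φ0] = [5, 56, 16, 21]
r3 m[cld→φ2] = [45, 72, 144, 63]
r3 m[cld→φ4] = [9, 126, 72, 189]
r3 m[cld→φ6] = [45, 252, 18, 27]
r3 m[wet→φ0] = [8, 5, 7, 6]
r3 m[wet→φ1] = [9, 9, 9, 8]
r3 m[sun→φ0] = [24, 54, 4, 27]
r3 m[sun→φ3] = [54, 81, 9, 81]
r3 m[sun→φ5] = [36, 54, 36, 27]
r4 m[φ0→cld] = [3888, 3402, 3888, 3024]
r4 m[φ0→wet] = [12096, 12096, 27216, 21168]
r4 m[φ0→sun] = [2520, 3528, 2352, 3136]
r4 m[φ1→wet] = [8, 5, 7, 6]
r4 m[φ2→cld] = [1, 7, 1, 3]
r4 m[φ3→sun] = [4, 6, 4, 3]
r4 m[φ4→cld] = [5, 4, 2, 1]
r4 m[φ5→sun] = [6, 9, 1, 9]
r4 m[φ6→cld] = [1, 2, 8, 7]
r4 m[cld→φ0] = [5, 56, 16, 21]
r4 m[cld→φ2] = [19440, 27216, 62208, 21168]
r4 m[cld→φ4] = [3888, 47628, 31104, 63504]
r4 m[cld→φ6] = [19440, 95256, 7776, 9072]
r4 m[wet→φ0] = [8, 5, 7, 6]
r4 m[wet→φ1] = [12096, 12096, 27216, 21168]
r4 m[sun→φ0] = [24, 54, 4, 27]
r4 m[sun→φ3] = [15120, 31752, 2352, 28224]
r4 m[sun→φ5] = [10080, 21168, 9408, 9408]
r5 m[φ0→cld] = [3888, 3402, 3888, 3024]
r5 m[φ0→wet] = [12096, 12096, 27216, 21168]
r5 m[φ0→sun] = [2520, 3528, 2352, 3136]
r5 m[φ1→wet] = [8, 5, 7, 6]
r5 m[φ2→cld] = [1, 7, 1, 3]
r5 m[φ3→sun] = [4, 6, 4, 3]
r5 m[φ4→cld] = [5, 4, 2, 1]
r5 m[φ5→sun] = [6, 9, 1, 9]
r5 m[φ6→cld] = [1, 2, 8, 7]
r5 m[cld→φ0] = [5, 56, 16, 21]
r5 m[cld→φ2] = [19440, 27216, 62208, 21168]
r5 m[cld→φ4] = [3888, 47628, 31104, 63504]
r5 m[cld→φ6] = [19440, 95256, 7776, 9072]
r5 m[wet→φ0] = [8, 5, 7, 6]
r5 m[wet→φ1] = [12096, 12096, 27216, 21168]
r5 m[sun→φ0] = [24, 54, 4, 27]
r5 m[sun→φ3] = [15120, 31752, 2352, 28224]
r5 m[sun→φ5] = [10080, 21168, 9408, 9408]
fixed point reached at round 5
b[wet] = ⊗ incoming = [96768, 60480, 190512, 127008]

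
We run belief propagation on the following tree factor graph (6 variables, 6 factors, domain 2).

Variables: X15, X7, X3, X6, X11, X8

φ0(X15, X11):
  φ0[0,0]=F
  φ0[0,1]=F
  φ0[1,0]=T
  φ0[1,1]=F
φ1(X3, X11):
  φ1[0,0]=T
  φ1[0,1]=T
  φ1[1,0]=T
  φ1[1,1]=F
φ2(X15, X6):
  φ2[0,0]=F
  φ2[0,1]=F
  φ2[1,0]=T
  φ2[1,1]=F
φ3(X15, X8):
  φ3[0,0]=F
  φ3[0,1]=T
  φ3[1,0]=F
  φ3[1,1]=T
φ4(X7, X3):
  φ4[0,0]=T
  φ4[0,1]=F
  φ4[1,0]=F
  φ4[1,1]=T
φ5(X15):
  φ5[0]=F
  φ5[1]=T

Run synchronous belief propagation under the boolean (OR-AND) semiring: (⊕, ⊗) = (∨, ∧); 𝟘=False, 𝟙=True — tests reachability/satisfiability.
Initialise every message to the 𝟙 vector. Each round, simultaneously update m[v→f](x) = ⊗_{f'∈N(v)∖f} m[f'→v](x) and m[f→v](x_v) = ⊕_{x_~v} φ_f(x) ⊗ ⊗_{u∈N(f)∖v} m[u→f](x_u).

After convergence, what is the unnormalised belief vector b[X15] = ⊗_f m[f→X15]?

init: all messages = 𝟙 over 2 values
r1 m[φ0→X15] = [F, T]
r1 m[φ0→X11] = [T, F]
r1 m[φ1→X3] = [T, T]
r1 m[φ1→X11] = [T, T]
r1 m[φ2→X15] = [F, T]
r1 m[φ2→X6] = [T, F]
r1 m[φ3→X15] = [T, T]
r1 m[φ3→X8] = [F, T]
r1 m[φ4→X7] = [T, T]
r1 m[φ4→X3] = [T, T]
r1 m[φ5→X15] = [F, T]
r1 m[X15→φ0] = [T, T]
r1 m[X15→φ2] = [T, T]
r1 m[X15→φ3] = [T, T]
r1 m[X15→φ5] = [T, T]
r1 m[X7→φ4] = [T, T]
r1 m[X3→φ1] = [T, T]
r1 m[X3→φ4] = [T, T]
r1 m[X6→φ2] = [T, T]
r1 m[X11→φ0] = [T, T]
r1 m[X11→φ1] = [T, T]
r1 m[X8→φ3] = [T, T]
r2 m[φ0→X15] = [F, T]
r2 m[φ0→X11] = [T, F]
r2 m[φ1→X3] = [T, T]
r2 m[φ1→X11] = [T, T]
r2 m[φ2→X15] = [F, T]
r2 m[φ2→X6] = [T, F]
r2 m[φ3→X15] = [T, T]
r2 m[φ3→X8] = [F, T]
r2 m[φ4→X7] = [T, T]
r2 m[φ4→X3] = [T, T]
r2 m[φ5→X15] = [F, T]
r2 m[X15→φ0] = [F, T]
r2 m[X15→φ2] = [F, T]
r2 m[X15→φ3] = [F, T]
r2 m[X15→φ5] = [F, T]
r2 m[X7→φ4] = [T, T]
r2 m[X3→φ1] = [T, T]
r2 m[X3→φ4] = [T, T]
r2 m[X6→φ2] = [T, T]
r2 m[X11→φ0] = [T, T]
r2 m[X11→φ1] = [T, F]
r2 m[X8→φ3] = [T, T]
r3 m[φ0→X15] = [F, T]
r3 m[φ0→X11] = [T, F]
r3 m[φ1→X3] = [T, T]
r3 m[φ1→X11] = [T, T]
r3 m[φ2→X15] = [F, T]
r3 m[φ2→X6] = [T, F]
r3 m[φ3→X15] = [T, T]
r3 m[φ3→X8] = [F, T]
r3 m[φ4→X7] = [T, T]
r3 m[φ4→X3] = [T, T]
r3 m[φ5→X15] = [F, T]
r3 m[X15→φ0] = [F, T]
r3 m[X15→φ2] = [F, T]
r3 m[X15→φ3] = [F, T]
r3 m[X15→φ5] = [F, T]
r3 m[X7→φ4] = [T, T]
r3 m[X3→φ1] = [T, T]
r3 m[X3→φ4] = [T, T]
r3 m[X6→φ2] = [T, T]
r3 m[X11→φ0] = [T, T]
r3 m[X11→φ1] = [T, F]
r3 m[X8→φ3] = [T, T]
fixed point reached at round 3
b[X15] = ⊗ incoming = [F, T]

b[X15] = [F, T]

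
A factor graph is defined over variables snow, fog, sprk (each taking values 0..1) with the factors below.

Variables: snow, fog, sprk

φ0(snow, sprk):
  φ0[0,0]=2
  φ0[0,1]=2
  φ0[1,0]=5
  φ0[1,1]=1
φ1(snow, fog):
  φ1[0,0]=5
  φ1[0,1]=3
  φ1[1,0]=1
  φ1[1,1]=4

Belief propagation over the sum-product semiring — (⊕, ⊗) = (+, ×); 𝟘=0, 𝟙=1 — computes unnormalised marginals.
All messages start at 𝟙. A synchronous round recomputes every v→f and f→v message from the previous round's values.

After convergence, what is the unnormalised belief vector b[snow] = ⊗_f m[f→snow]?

b[snow] = [32, 30]

init: all messages = 𝟙 over 2 values
r1 m[φ0→snow] = [4, 6]
r1 m[φ0→sprk] = [7, 3]
r1 m[φ1→snow] = [8, 5]
r1 m[φ1→fog] = [6, 7]
r1 m[snow→φ0] = [1, 1]
r1 m[snow→φ1] = [1, 1]
r1 m[fog→φ1] = [1, 1]
r1 m[sprk→φ0] = [1, 1]
r2 m[φ0→snow] = [4, 6]
r2 m[φ0→sprk] = [7, 3]
r2 m[φ1→snow] = [8, 5]
r2 m[φ1→fog] = [6, 7]
r2 m[snow→φ0] = [8, 5]
r2 m[snow→φ1] = [4, 6]
r2 m[fog→φ1] = [1, 1]
r2 m[sprk→φ0] = [1, 1]
r3 m[φ0→snow] = [4, 6]
r3 m[φ0→sprk] = [41, 21]
r3 m[φ1→snow] = [8, 5]
r3 m[φ1→fog] = [26, 36]
r3 m[snow→φ0] = [8, 5]
r3 m[snow→φ1] = [4, 6]
r3 m[fog→φ1] = [1, 1]
r3 m[sprk→φ0] = [1, 1]
r4 m[φ0→snow] = [4, 6]
r4 m[φ0→sprk] = [41, 21]
r4 m[φ1→snow] = [8, 5]
r4 m[φ1→fog] = [26, 36]
r4 m[snow→φ0] = [8, 5]
r4 m[snow→φ1] = [4, 6]
r4 m[fog→φ1] = [1, 1]
r4 m[sprk→φ0] = [1, 1]
fixed point reached at round 4
b[snow] = ⊗ incoming = [32, 30]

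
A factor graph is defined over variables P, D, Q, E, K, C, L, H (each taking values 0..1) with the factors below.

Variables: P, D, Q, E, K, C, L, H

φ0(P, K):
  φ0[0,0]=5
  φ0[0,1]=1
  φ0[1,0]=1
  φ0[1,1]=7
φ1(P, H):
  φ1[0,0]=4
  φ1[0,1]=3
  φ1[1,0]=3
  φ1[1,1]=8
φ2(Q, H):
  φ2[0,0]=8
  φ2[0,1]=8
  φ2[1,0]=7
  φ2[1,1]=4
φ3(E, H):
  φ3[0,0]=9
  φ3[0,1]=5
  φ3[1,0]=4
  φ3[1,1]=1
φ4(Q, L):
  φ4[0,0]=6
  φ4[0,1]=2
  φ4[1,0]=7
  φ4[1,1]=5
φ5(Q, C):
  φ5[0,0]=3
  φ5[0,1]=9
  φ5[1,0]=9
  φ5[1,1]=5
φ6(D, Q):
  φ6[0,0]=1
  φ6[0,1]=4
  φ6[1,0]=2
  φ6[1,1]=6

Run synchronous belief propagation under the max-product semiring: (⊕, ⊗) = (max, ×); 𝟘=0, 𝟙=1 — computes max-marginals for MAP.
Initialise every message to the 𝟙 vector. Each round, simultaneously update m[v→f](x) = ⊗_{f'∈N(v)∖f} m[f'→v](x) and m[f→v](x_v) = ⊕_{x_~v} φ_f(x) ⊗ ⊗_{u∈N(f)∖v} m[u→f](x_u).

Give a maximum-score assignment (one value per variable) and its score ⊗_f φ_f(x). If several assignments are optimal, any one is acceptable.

init: all messages = 𝟙 over 2 values
r1 m[φ0→P] = [5, 7]
r1 m[φ0→K] = [5, 7]
r1 m[φ1→P] = [4, 8]
r1 m[φ1→H] = [4, 8]
r1 m[φ2→Q] = [8, 7]
r1 m[φ2→H] = [8, 8]
r1 m[φ3→E] = [9, 4]
r1 m[φ3→H] = [9, 5]
r1 m[φ4→Q] = [6, 7]
r1 m[φ4→L] = [7, 5]
r1 m[φ5→Q] = [9, 9]
r1 m[φ5→C] = [9, 9]
r1 m[φ6→D] = [4, 6]
r1 m[φ6→Q] = [2, 6]
r1 m[P→φ0] = [1, 1]
r1 m[P→φ1] = [1, 1]
r1 m[D→φ6] = [1, 1]
r1 m[Q→φ2] = [1, 1]
r1 m[Q→φ4] = [1, 1]
r1 m[Q→φ5] = [1, 1]
r1 m[Q→φ6] = [1, 1]
r1 m[E→φ3] = [1, 1]
r1 m[K→φ0] = [1, 1]
r1 m[C→φ5] = [1, 1]
r1 m[L→φ4] = [1, 1]
r1 m[H→φ1] = [1, 1]
r1 m[H→φ2] = [1, 1]
r1 m[H→φ3] = [1, 1]
r2 m[φ0→P] = [5, 7]
r2 m[φ0→K] = [5, 7]
r2 m[φ1→P] = [4, 8]
r2 m[φ1→H] = [4, 8]
r2 m[φ2→Q] = [8, 7]
r2 m[φ2→H] = [8, 8]
r2 m[φ3→E] = [9, 4]
r2 m[φ3→H] = [9, 5]
r2 m[φ4→Q] = [6, 7]
r2 m[φ4→L] = [7, 5]
r2 m[φ5→Q] = [9, 9]
r2 m[φ5→C] = [9, 9]
r2 m[φ6→D] = [4, 6]
r2 m[φ6→Q] = [2, 6]
r2 m[P→φ0] = [4, 8]
r2 m[P→φ1] = [5, 7]
r2 m[D→φ6] = [1, 1]
r2 m[Q→φ2] = [108, 378]
r2 m[Q→φ4] = [144, 378]
r2 m[Q→φ5] = [96, 294]
r2 m[Q→φ6] = [432, 441]
r2 m[E→φ3] = [1, 1]
r2 m[K→φ0] = [1, 1]
r2 m[C→φ5] = [1, 1]
r2 m[L→φ4] = [1, 1]
r2 m[H→φ1] = [72, 40]
r2 m[H→φ2] = [36, 40]
r2 m[H→φ3] = [32, 64]
r3 m[φ0→P] = [5, 7]
r3 m[φ0→K] = [20, 56]
r3 m[φ1→P] = [288, 320]
r3 m[φ1→H] = [21, 56]
r3 m[φ2→Q] = [320, 252]
r3 m[φ2→H] = [2646, 1512]
r3 m[φ3→E] = [320, 128]
r3 m[φ3→H] = [9, 5]
r3 m[φ4→Q] = [6, 7]
r3 m[φ4→L] = [2646, 1890]
r3 m[φ5→Q] = [9, 9]
r3 m[φ5→C] = [2646, 1470]
r3 m[φ6→D] = [1764, 2646]
r3 m[φ6→Q] = [2, 6]
r3 m[P→φ0] = [4, 8]
r3 m[P→φ1] = [5, 7]
r3 m[D→φ6] = [1, 1]
r3 m[Q→φ2] = [108, 378]
r3 m[Q→φ4] = [144, 378]
r3 m[Q→φ5] = [96, 294]
r3 m[Q→φ6] = [432, 441]
r3 m[E→φ3] = [1, 1]
r3 m[K→φ0] = [1, 1]
r3 m[C→φ5] = [1, 1]
r3 m[L→φ4] = [1, 1]
r3 m[H→φ1] = [72, 40]
r3 m[H→φ2] = [36, 40]
r3 m[H→φ3] = [32, 64]
r4 m[φ0→P] = [5, 7]
r4 m[φ0→K] = [20, 56]
r4 m[φ1→P] = [288, 320]
r4 m[φ1→H] = [21, 56]
r4 m[φ2→Q] = [320, 252]
r4 m[φ2→H] = [2646, 1512]
r4 m[φ3→E] = [320, 128]
r4 m[φ3→H] = [9, 5]
r4 m[φ4→Q] = [6, 7]
r4 m[φ4→L] = [2646, 1890]
r4 m[φ5→Q] = [9, 9]
r4 m[φ5→C] = [2646, 1470]
r4 m[φ6→D] = [1764, 2646]
r4 m[φ6→Q] = [2, 6]
r4 m[P→φ0] = [288, 320]
r4 m[P→φ1] = [5, 7]
r4 m[D→φ6] = [1, 1]
r4 m[Q→φ2] = [108, 378]
r4 m[Q→φ4] = [5760, 13608]
r4 m[Q→φ5] = [3840, 10584]
r4 m[Q→φ6] = [17280, 15876]
r4 m[E→φ3] = [1, 1]
r4 m[K→φ0] = [1, 1]
r4 m[C→φ5] = [1, 1]
r4 m[L→φ4] = [1, 1]
r4 m[H→φ1] = [23814, 7560]
r4 m[H→φ2] = [189, 280]
r4 m[H→φ3] = [55566, 84672]
r5 m[φ0→P] = [5, 7]
r5 m[φ0→K] = [1440, 2240]
r5 m[φ1→P] = [95256, 71442]
r5 m[φ1→H] = [21, 56]
r5 m[φ2→Q] = [2240, 1323]
r5 m[φ2→H] = [2646, 1512]
r5 m[φ3→E] = [500094, 222264]
r5 m[φ3→H] = [9, 5]
r5 m[φ4→Q] = [6, 7]
r5 m[φ4→L] = [95256, 68040]
r5 m[φ5→Q] = [9, 9]
r5 m[φ5→C] = [95256, 52920]
r5 m[φ6→D] = [63504, 95256]
r5 m[φ6→Q] = [2, 6]
r5 m[P→φ0] = [288, 320]
r5 m[P→φ1] = [5, 7]
r5 m[D→φ6] = [1, 1]
r5 m[Q→φ2] = [108, 378]
r5 m[Q→φ4] = [5760, 13608]
r5 m[Q→φ5] = [3840, 10584]
r5 m[Q→φ6] = [17280, 15876]
r5 m[E→φ3] = [1, 1]
r5 m[K→φ0] = [1, 1]
r5 m[C→φ5] = [1, 1]
r5 m[L→φ4] = [1, 1]
r5 m[H→φ1] = [23814, 7560]
r5 m[H→φ2] = [189, 280]
r5 m[H→φ3] = [55566, 84672]
r6 m[φ0→P] = [5, 7]
r6 m[φ0→K] = [1440, 2240]
r6 m[φ1→P] = [95256, 71442]
r6 m[φ1→H] = [21, 56]
r6 m[φ2→Q] = [2240, 1323]
r6 m[φ2→H] = [2646, 1512]
r6 m[φ3→E] = [500094, 222264]
r6 m[φ3→H] = [9, 5]
r6 m[φ4→Q] = [6, 7]
r6 m[φ4→L] = [95256, 68040]
r6 m[φ5→Q] = [9, 9]
r6 m[φ5→C] = [95256, 52920]
r6 m[φ6→D] = [63504, 95256]
r6 m[φ6→Q] = [2, 6]
r6 m[P→φ0] = [95256, 71442]
r6 m[P→φ1] = [5, 7]
r6 m[D→φ6] = [1, 1]
r6 m[Q→φ2] = [108, 378]
r6 m[Q→φ4] = [40320, 71442]
r6 m[Q→φ5] = [26880, 55566]
r6 m[Q→φ6] = [120960, 83349]
r6 m[E→φ3] = [1, 1]
r6 m[K→φ0] = [1, 1]
r6 m[C→φ5] = [1, 1]
r6 m[L→φ4] = [1, 1]
r6 m[H→φ1] = [23814, 7560]
r6 m[H→φ2] = [189, 280]
r6 m[H→φ3] = [55566, 84672]
r7 m[φ0→P] = [5, 7]
r7 m[φ0→K] = [476280, 500094]
r7 m[φ1→P] = [95256, 71442]
r7 m[φ1→H] = [21, 56]
r7 m[φ2→Q] = [2240, 1323]
r7 m[φ2→H] = [2646, 1512]
r7 m[φ3→E] = [500094, 222264]
r7 m[φ3→H] = [9, 5]
r7 m[φ4→Q] = [6, 7]
r7 m[φ4→L] = [500094, 357210]
r7 m[φ5→Q] = [9, 9]
r7 m[φ5→C] = [500094, 277830]
r7 m[φ6→D] = [333396, 500094]
r7 m[φ6→Q] = [2, 6]
r7 m[P→φ0] = [95256, 71442]
r7 m[P→φ1] = [5, 7]
r7 m[D→φ6] = [1, 1]
r7 m[Q→φ2] = [108, 378]
r7 m[Q→φ4] = [40320, 71442]
r7 m[Q→φ5] = [26880, 55566]
r7 m[Q→φ6] = [120960, 83349]
r7 m[E→φ3] = [1, 1]
r7 m[K→φ0] = [1, 1]
r7 m[C→φ5] = [1, 1]
r7 m[L→φ4] = [1, 1]
r7 m[H→φ1] = [23814, 7560]
r7 m[H→φ2] = [189, 280]
r7 m[H→φ3] = [55566, 84672]
r8 m[φ0→P] = [5, 7]
r8 m[φ0→K] = [476280, 500094]
r8 m[φ1→P] = [95256, 71442]
r8 m[φ1→H] = [21, 56]
r8 m[φ2→Q] = [2240, 1323]
r8 m[φ2→H] = [2646, 1512]
r8 m[φ3→E] = [500094, 222264]
r8 m[φ3→H] = [9, 5]
r8 m[φ4→Q] = [6, 7]
r8 m[φ4→L] = [500094, 357210]
r8 m[φ5→Q] = [9, 9]
r8 m[φ5→C] = [500094, 277830]
r8 m[φ6→D] = [333396, 500094]
r8 m[φ6→Q] = [2, 6]
r8 m[P→φ0] = [95256, 71442]
r8 m[P→φ1] = [5, 7]
r8 m[D→φ6] = [1, 1]
r8 m[Q→φ2] = [108, 378]
r8 m[Q→φ4] = [40320, 71442]
r8 m[Q→φ5] = [26880, 55566]
r8 m[Q→φ6] = [120960, 83349]
r8 m[E→φ3] = [1, 1]
r8 m[K→φ0] = [1, 1]
r8 m[C→φ5] = [1, 1]
r8 m[L→φ4] = [1, 1]
r8 m[H→φ1] = [23814, 7560]
r8 m[H→φ2] = [189, 280]
r8 m[H→φ3] = [55566, 84672]
fixed point reached at round 8
traceback from P: (P=1, D=1, Q=1, E=0, K=1, C=0, L=0, H=0), score=500094

assignment: (P=1, D=1, Q=1, E=0, K=1, C=0, L=0, H=0); score = 500094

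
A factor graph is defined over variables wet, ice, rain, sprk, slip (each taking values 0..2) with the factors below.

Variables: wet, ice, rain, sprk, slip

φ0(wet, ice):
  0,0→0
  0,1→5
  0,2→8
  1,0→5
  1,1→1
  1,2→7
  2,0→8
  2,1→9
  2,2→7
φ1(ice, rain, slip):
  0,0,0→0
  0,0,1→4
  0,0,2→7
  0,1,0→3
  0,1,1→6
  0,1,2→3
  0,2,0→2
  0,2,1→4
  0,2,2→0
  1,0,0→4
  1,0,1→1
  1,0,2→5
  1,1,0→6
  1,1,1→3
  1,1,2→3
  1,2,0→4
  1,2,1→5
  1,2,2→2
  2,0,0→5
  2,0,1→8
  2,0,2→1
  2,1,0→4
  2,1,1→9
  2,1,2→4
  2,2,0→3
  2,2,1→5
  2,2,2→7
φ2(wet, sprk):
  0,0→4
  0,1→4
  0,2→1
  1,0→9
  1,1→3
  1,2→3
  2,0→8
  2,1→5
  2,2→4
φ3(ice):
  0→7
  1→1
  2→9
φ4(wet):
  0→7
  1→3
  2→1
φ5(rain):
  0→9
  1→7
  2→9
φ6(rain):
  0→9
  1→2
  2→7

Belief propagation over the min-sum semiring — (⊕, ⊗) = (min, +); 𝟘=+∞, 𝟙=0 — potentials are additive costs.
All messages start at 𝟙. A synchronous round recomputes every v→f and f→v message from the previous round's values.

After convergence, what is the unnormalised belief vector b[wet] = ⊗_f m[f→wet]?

init: all messages = 𝟙 over 3 values
r1 m[φ0→wet] = [0, 1, 7]
r1 m[φ0→ice] = [0, 1, 7]
r1 m[φ1→ice] = [0, 1, 1]
r1 m[φ1→rain] = [0, 3, 0]
r1 m[φ1→slip] = [0, 1, 0]
r1 m[φ2→wet] = [1, 3, 4]
r1 m[φ2→sprk] = [4, 3, 1]
r1 m[φ3→ice] = [7, 1, 9]
r1 m[φ4→wet] = [7, 3, 1]
r1 m[φ5→rain] = [9, 7, 9]
r1 m[φ6→rain] = [9, 2, 7]
r1 m[wet→φ0] = [0, 0, 0]
r1 m[wet→φ2] = [0, 0, 0]
r1 m[wet→φ4] = [0, 0, 0]
r1 m[ice→φ0] = [0, 0, 0]
r1 m[ice→φ1] = [0, 0, 0]
r1 m[ice→φ3] = [0, 0, 0]
r1 m[rain→φ1] = [0, 0, 0]
r1 m[rain→φ5] = [0, 0, 0]
r1 m[rain→φ6] = [0, 0, 0]
r1 m[sprk→φ2] = [0, 0, 0]
r1 m[slip→φ1] = [0, 0, 0]
r2 m[φ0→wet] = [0, 1, 7]
r2 m[φ0→ice] = [0, 1, 7]
r2 m[φ1→ice] = [0, 1, 1]
r2 m[φ1→rain] = [0, 3, 0]
r2 m[φ1→slip] = [0, 1, 0]
r2 m[φ2→wet] = [1, 3, 4]
r2 m[φ2→sprk] = [4, 3, 1]
r2 m[φ3→ice] = [7, 1, 9]
r2 m[φ4→wet] = [7, 3, 1]
r2 m[φ5→rain] = [9, 7, 9]
r2 m[φ6→rain] = [9, 2, 7]
r2 m[wet→φ0] = [8, 6, 5]
r2 m[wet→φ2] = [7, 4, 8]
r2 m[wet→φ4] = [1, 4, 11]
r2 m[ice→φ0] = [7, 2, 10]
r2 m[ice→φ1] = [7, 2, 16]
r2 m[ice→φ3] = [0, 2, 8]
r2 m[rain→φ1] = [18, 9, 16]
r2 m[rain→φ5] = [9, 5, 7]
r2 m[rain→φ6] = [9, 10, 9]
r2 m[sprk→φ2] = [0, 0, 0]
r2 m[slip→φ1] = [0, 0, 0]
r3 m[φ0→wet] = [7, 3, 11]
r3 m[φ0→ice] = [8, 7, 12]
r3 m[φ1→ice] = [12, 12, 13]
r3 m[φ1→rain] = [3, 5, 4]
r3 m[φ1→slip] = [17, 14, 14]
r3 m[φ2→wet] = [1, 3, 4]
r3 m[φ2→sprk] = [11, 7, 7]
r3 m[φ3→ice] = [7, 1, 9]
r3 m[φ4→wet] = [7, 3, 1]
r3 m[φ5→rain] = [9, 7, 9]
r3 m[φ6→rain] = [9, 2, 7]
r3 m[wet→φ0] = [8, 6, 5]
r3 m[wet→φ2] = [7, 4, 8]
r3 m[wet→φ4] = [1, 4, 11]
r3 m[ice→φ0] = [7, 2, 10]
r3 m[ice→φ1] = [7, 2, 16]
r3 m[ice→φ3] = [0, 2, 8]
r3 m[rain→φ1] = [18, 9, 16]
r3 m[rain→φ5] = [9, 5, 7]
r3 m[rain→φ6] = [9, 10, 9]
r3 m[sprk→φ2] = [0, 0, 0]
r3 m[slip→φ1] = [0, 0, 0]
r4 m[φ0→wet] = [7, 3, 11]
r4 m[φ0→ice] = [8, 7, 12]
r4 m[φ1→ice] = [12, 12, 13]
r4 m[φ1→rain] = [3, 5, 4]
r4 m[φ1→slip] = [17, 14, 14]
r4 m[φ2→wet] = [1, 3, 4]
r4 m[φ2→sprk] = [11, 7, 7]
r4 m[φ3→ice] = [7, 1, 9]
r4 m[φ4→wet] = [7, 3, 1]
r4 m[φ5→rain] = [9, 7, 9]
r4 m[φ6→rain] = [9, 2, 7]
r4 m[wet→φ0] = [8, 6, 5]
r4 m[wet→φ2] = [14, 6, 12]
r4 m[wet→φ4] = [8, 6, 15]
r4 m[ice→φ0] = [19, 13, 22]
r4 m[ice→φ1] = [15, 8, 21]
r4 m[ice→φ3] = [20, 19, 25]
r4 m[rain→φ1] = [18, 9, 16]
r4 m[rain→φ5] = [12, 7, 11]
r4 m[rain→φ6] = [12, 12, 13]
r4 m[sprk→φ2] = [0, 0, 0]
r4 m[slip→φ1] = [0, 0, 0]
r5 m[φ0→wet] = [18, 14, 22]
r5 m[φ0→ice] = [8, 7, 12]
r5 m[φ1→ice] = [12, 12, 13]
r5 m[φ1→rain] = [9, 11, 10]
r5 m[φ1→slip] = [23, 20, 20]
r5 m[φ2→wet] = [1, 3, 4]
r5 m[φ2→sprk] = [15, 9, 9]
r5 m[φ3→ice] = [7, 1, 9]
r5 m[φ4→wet] = [7, 3, 1]
r5 m[φ5→rain] = [9, 7, 9]
r5 m[φ6→rain] = [9, 2, 7]
r5 m[wet→φ0] = [8, 6, 5]
r5 m[wet→φ2] = [14, 6, 12]
r5 m[wet→φ4] = [8, 6, 15]
r5 m[ice→φ0] = [19, 13, 22]
r5 m[ice→φ1] = [15, 8, 21]
r5 m[ice→φ3] = [20, 19, 25]
r5 m[rain→φ1] = [18, 9, 16]
r5 m[rain→φ5] = [12, 7, 11]
r5 m[rain→φ6] = [12, 12, 13]
r5 m[sprk→φ2] = [0, 0, 0]
r5 m[slip→φ1] = [0, 0, 0]
r6 m[φ0→wet] = [18, 14, 22]
r6 m[φ0→ice] = [8, 7, 12]
r6 m[φ1→ice] = [12, 12, 13]
r6 m[φ1→rain] = [9, 11, 10]
r6 m[φ1→slip] = [23, 20, 20]
r6 m[φ2→wet] = [1, 3, 4]
r6 m[φ2→sprk] = [15, 9, 9]
r6 m[φ3→ice] = [7, 1, 9]
r6 m[φ4→wet] = [7, 3, 1]
r6 m[φ5→rain] = [9, 7, 9]
r6 m[φ6→rain] = [9, 2, 7]
r6 m[wet→φ0] = [8, 6, 5]
r6 m[wet→φ2] = [25, 17, 23]
r6 m[wet→φ4] = [19, 17, 26]
r6 m[ice→φ0] = [19, 13, 22]
r6 m[ice→φ1] = [15, 8, 21]
r6 m[ice→φ3] = [20, 19, 25]
r6 m[rain→φ1] = [18, 9, 16]
r6 m[rain→φ5] = [18, 13, 17]
r6 m[rain→φ6] = [18, 18, 19]
r6 m[sprk→φ2] = [0, 0, 0]
r6 m[slip→φ1] = [0, 0, 0]
r7 m[φ0→wet] = [18, 14, 22]
r7 m[φ0→ice] = [8, 7, 12]
r7 m[φ1→ice] = [12, 12, 13]
r7 m[φ1→rain] = [9, 11, 10]
r7 m[φ1→slip] = [23, 20, 20]
r7 m[φ2→wet] = [1, 3, 4]
r7 m[φ2→sprk] = [26, 20, 20]
r7 m[φ3→ice] = [7, 1, 9]
r7 m[φ4→wet] = [7, 3, 1]
r7 m[φ5→rain] = [9, 7, 9]
r7 m[φ6→rain] = [9, 2, 7]
r7 m[wet→φ0] = [8, 6, 5]
r7 m[wet→φ2] = [25, 17, 23]
r7 m[wet→φ4] = [19, 17, 26]
r7 m[ice→φ0] = [19, 13, 22]
r7 m[ice→φ1] = [15, 8, 21]
r7 m[ice→φ3] = [20, 19, 25]
r7 m[rain→φ1] = [18, 9, 16]
r7 m[rain→φ5] = [18, 13, 17]
r7 m[rain→φ6] = [18, 18, 19]
r7 m[sprk→φ2] = [0, 0, 0]
r7 m[slip→φ1] = [0, 0, 0]
r8 m[φ0→wet] = [18, 14, 22]
r8 m[φ0→ice] = [8, 7, 12]
r8 m[φ1→ice] = [12, 12, 13]
r8 m[φ1→rain] = [9, 11, 10]
r8 m[φ1→slip] = [23, 20, 20]
r8 m[φ2→wet] = [1, 3, 4]
r8 m[φ2→sprk] = [26, 20, 20]
r8 m[φ3→ice] = [7, 1, 9]
r8 m[φ4→wet] = [7, 3, 1]
r8 m[φ5→rain] = [9, 7, 9]
r8 m[φ6→rain] = [9, 2, 7]
r8 m[wet→φ0] = [8, 6, 5]
r8 m[wet→φ2] = [25, 17, 23]
r8 m[wet→φ4] = [19, 17, 26]
r8 m[ice→φ0] = [19, 13, 22]
r8 m[ice→φ1] = [15, 8, 21]
r8 m[ice→φ3] = [20, 19, 25]
r8 m[rain→φ1] = [18, 9, 16]
r8 m[rain→φ5] = [18, 13, 17]
r8 m[rain→φ6] = [18, 18, 19]
r8 m[sprk→φ2] = [0, 0, 0]
r8 m[slip→φ1] = [0, 0, 0]
fixed point reached at round 8
b[wet] = ⊗ incoming = [26, 20, 27]

b[wet] = [26, 20, 27]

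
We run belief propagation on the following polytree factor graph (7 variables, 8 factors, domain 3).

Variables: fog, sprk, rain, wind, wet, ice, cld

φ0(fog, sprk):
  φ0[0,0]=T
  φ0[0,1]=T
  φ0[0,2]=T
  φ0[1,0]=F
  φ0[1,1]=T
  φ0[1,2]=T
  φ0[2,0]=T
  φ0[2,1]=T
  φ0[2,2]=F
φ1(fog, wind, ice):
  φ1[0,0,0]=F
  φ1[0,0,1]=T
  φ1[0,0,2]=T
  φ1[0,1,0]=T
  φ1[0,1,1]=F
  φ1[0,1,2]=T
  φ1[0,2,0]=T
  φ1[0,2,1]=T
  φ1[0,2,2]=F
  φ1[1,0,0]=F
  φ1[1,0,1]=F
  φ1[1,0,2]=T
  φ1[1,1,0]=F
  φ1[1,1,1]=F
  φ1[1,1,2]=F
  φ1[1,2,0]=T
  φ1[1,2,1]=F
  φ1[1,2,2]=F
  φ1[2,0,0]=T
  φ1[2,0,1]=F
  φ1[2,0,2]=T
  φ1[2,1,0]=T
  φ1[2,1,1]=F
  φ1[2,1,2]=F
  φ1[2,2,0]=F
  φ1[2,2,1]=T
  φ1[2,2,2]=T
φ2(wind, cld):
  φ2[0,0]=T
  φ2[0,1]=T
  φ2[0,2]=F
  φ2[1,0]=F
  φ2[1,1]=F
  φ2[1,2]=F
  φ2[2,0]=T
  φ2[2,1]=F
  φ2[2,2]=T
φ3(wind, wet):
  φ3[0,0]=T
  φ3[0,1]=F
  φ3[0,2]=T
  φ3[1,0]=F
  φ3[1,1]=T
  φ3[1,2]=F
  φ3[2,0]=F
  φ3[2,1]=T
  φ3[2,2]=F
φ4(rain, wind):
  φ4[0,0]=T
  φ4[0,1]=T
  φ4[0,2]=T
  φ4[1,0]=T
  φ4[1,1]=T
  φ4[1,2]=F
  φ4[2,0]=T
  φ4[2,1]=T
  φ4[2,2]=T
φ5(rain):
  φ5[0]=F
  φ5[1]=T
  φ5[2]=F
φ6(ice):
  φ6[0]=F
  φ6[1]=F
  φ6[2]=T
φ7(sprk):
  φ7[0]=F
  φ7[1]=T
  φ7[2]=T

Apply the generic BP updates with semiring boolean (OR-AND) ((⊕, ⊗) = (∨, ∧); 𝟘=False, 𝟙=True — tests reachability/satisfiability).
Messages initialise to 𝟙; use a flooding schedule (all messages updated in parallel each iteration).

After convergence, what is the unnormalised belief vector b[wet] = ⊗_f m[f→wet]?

init: all messages = 𝟙 over 3 values
r1 m[φ0→fog] = [T, T, T]
r1 m[φ0→sprk] = [T, T, T]
r1 m[φ1→fog] = [T, T, T]
r1 m[φ1→wind] = [T, T, T]
r1 m[φ1→ice] = [T, T, T]
r1 m[φ2→wind] = [T, F, T]
r1 m[φ2→cld] = [T, T, T]
r1 m[φ3→wind] = [T, T, T]
r1 m[φ3→wet] = [T, T, T]
r1 m[φ4→rain] = [T, T, T]
r1 m[φ4→wind] = [T, T, T]
r1 m[φ5→rain] = [F, T, F]
r1 m[φ6→ice] = [F, F, T]
r1 m[φ7→sprk] = [F, T, T]
r1 m[fog→φ0] = [T, T, T]
r1 m[fog→φ1] = [T, T, T]
r1 m[sprk→φ0] = [T, T, T]
r1 m[sprk→φ7] = [T, T, T]
r1 m[rain→φ4] = [T, T, T]
r1 m[rain→φ5] = [T, T, T]
r1 m[wind→φ1] = [T, T, T]
r1 m[wind→φ2] = [T, T, T]
r1 m[wind→φ3] = [T, T, T]
r1 m[wind→φ4] = [T, T, T]
r1 m[wet→φ3] = [T, T, T]
r1 m[ice→φ1] = [T, T, T]
r1 m[ice→φ6] = [T, T, T]
r1 m[cld→φ2] = [T, T, T]
r2 m[φ0→fog] = [T, T, T]
r2 m[φ0→sprk] = [T, T, T]
r2 m[φ1→fog] = [T, T, T]
r2 m[φ1→wind] = [T, T, T]
r2 m[φ1→ice] = [T, T, T]
r2 m[φ2→wind] = [T, F, T]
r2 m[φ2→cld] = [T, T, T]
r2 m[φ3→wind] = [T, T, T]
r2 m[φ3→wet] = [T, T, T]
r2 m[φ4→rain] = [T, T, T]
r2 m[φ4→wind] = [T, T, T]
r2 m[φ5→rain] = [F, T, F]
r2 m[φ6→ice] = [F, F, T]
r2 m[φ7→sprk] = [F, T, T]
r2 m[fog→φ0] = [T, T, T]
r2 m[fog→φ1] = [T, T, T]
r2 m[sprk→φ0] = [F, T, T]
r2 m[sprk→φ7] = [T, T, T]
r2 m[rain→φ4] = [F, T, F]
r2 m[rain→φ5] = [T, T, T]
r2 m[wind→φ1] = [T, F, T]
r2 m[wind→φ2] = [T, T, T]
r2 m[wind→φ3] = [T, F, T]
r2 m[wind→φ4] = [T, F, T]
r2 m[wet→φ3] = [T, T, T]
r2 m[ice→φ1] = [F, F, T]
r2 m[ice→φ6] = [T, T, T]
r2 m[cld→φ2] = [T, T, T]
r3 m[φ0→fog] = [T, T, T]
r3 m[φ0→sprk] = [T, T, T]
r3 m[φ1→fog] = [T, T, T]
r3 m[φ1→wind] = [T, T, T]
r3 m[φ1→ice] = [T, T, T]
r3 m[φ2→wind] = [T, F, T]
r3 m[φ2→cld] = [T, T, T]
r3 m[φ3→wind] = [T, T, T]
r3 m[φ3→wet] = [T, T, T]
r3 m[φ4→rain] = [T, T, T]
r3 m[φ4→wind] = [T, T, F]
r3 m[φ5→rain] = [F, T, F]
r3 m[φ6→ice] = [F, F, T]
r3 m[φ7→sprk] = [F, T, T]
r3 m[fog→φ0] = [T, T, T]
r3 m[fog→φ1] = [T, T, T]
r3 m[sprk→φ0] = [F, T, T]
r3 m[sprk→φ7] = [T, T, T]
r3 m[rain→φ4] = [F, T, F]
r3 m[rain→φ5] = [T, T, T]
r3 m[wind→φ1] = [T, F, T]
r3 m[wind→φ2] = [T, T, T]
r3 m[wind→φ3] = [T, F, T]
r3 m[wind→φ4] = [T, F, T]
r3 m[wet→φ3] = [T, T, T]
r3 m[ice→φ1] = [F, F, T]
r3 m[ice→φ6] = [T, T, T]
r3 m[cld→φ2] = [T, T, T]
r4 m[φ0→fog] = [T, T, T]
r4 m[φ0→sprk] = [T, T, T]
r4 m[φ1→fog] = [T, T, T]
r4 m[φ1→wind] = [T, T, T]
r4 m[φ1→ice] = [T, T, T]
r4 m[φ2→wind] = [T, F, T]
r4 m[φ2→cld] = [T, T, T]
r4 m[φ3→wind] = [T, T, T]
r4 m[φ3→wet] = [T, T, T]
r4 m[φ4→rain] = [T, T, T]
r4 m[φ4→wind] = [T, T, F]
r4 m[φ5→rain] = [F, T, F]
r4 m[φ6→ice] = [F, F, T]
r4 m[φ7→sprk] = [F, T, T]
r4 m[fog→φ0] = [T, T, T]
r4 m[fog→φ1] = [T, T, T]
r4 m[sprk→φ0] = [F, T, T]
r4 m[sprk→φ7] = [T, T, T]
r4 m[rain→φ4] = [F, T, F]
r4 m[rain→φ5] = [T, T, T]
r4 m[wind→φ1] = [T, F, F]
r4 m[wind→φ2] = [T, T, F]
r4 m[wind→φ3] = [T, F, F]
r4 m[wind→φ4] = [T, F, T]
r4 m[wet→φ3] = [T, T, T]
r4 m[ice→φ1] = [F, F, T]
r4 m[ice→φ6] = [T, T, T]
r4 m[cld→φ2] = [T, T, T]
r5 m[φ0→fog] = [T, T, T]
r5 m[φ0→sprk] = [T, T, T]
r5 m[φ1→fog] = [T, T, T]
r5 m[φ1→wind] = [T, T, T]
r5 m[φ1→ice] = [T, T, T]
r5 m[φ2→wind] = [T, F, T]
r5 m[φ2→cld] = [T, T, F]
r5 m[φ3→wind] = [T, T, T]
r5 m[φ3→wet] = [T, F, T]
r5 m[φ4→rain] = [T, T, T]
r5 m[φ4→wind] = [T, T, F]
r5 m[φ5→rain] = [F, T, F]
r5 m[φ6→ice] = [F, F, T]
r5 m[φ7→sprk] = [F, T, T]
r5 m[fog→φ0] = [T, T, T]
r5 m[fog→φ1] = [T, T, T]
r5 m[sprk→φ0] = [F, T, T]
r5 m[sprk→φ7] = [T, T, T]
r5 m[rain→φ4] = [F, T, F]
r5 m[rain→φ5] = [T, T, T]
r5 m[wind→φ1] = [T, F, F]
r5 m[wind→φ2] = [T, T, F]
r5 m[wind→φ3] = [T, F, F]
r5 m[wind→φ4] = [T, F, T]
r5 m[wet→φ3] = [T, T, T]
r5 m[ice→φ1] = [F, F, T]
r5 m[ice→φ6] = [T, T, T]
r5 m[cld→φ2] = [T, T, T]
r6 m[φ0→fog] = [T, T, T]
r6 m[φ0→sprk] = [T, T, T]
r6 m[φ1→fog] = [T, T, T]
r6 m[φ1→wind] = [T, T, T]
r6 m[φ1→ice] = [T, T, T]
r6 m[φ2→wind] = [T, F, T]
r6 m[φ2→cld] = [T, T, F]
r6 m[φ3→wind] = [T, T, T]
r6 m[φ3→wet] = [T, F, T]
r6 m[φ4→rain] = [T, T, T]
r6 m[φ4→wind] = [T, T, F]
r6 m[φ5→rain] = [F, T, F]
r6 m[φ6→ice] = [F, F, T]
r6 m[φ7→sprk] = [F, T, T]
r6 m[fog→φ0] = [T, T, T]
r6 m[fog→φ1] = [T, T, T]
r6 m[sprk→φ0] = [F, T, T]
r6 m[sprk→φ7] = [T, T, T]
r6 m[rain→φ4] = [F, T, F]
r6 m[rain→φ5] = [T, T, T]
r6 m[wind→φ1] = [T, F, F]
r6 m[wind→φ2] = [T, T, F]
r6 m[wind→φ3] = [T, F, F]
r6 m[wind→φ4] = [T, F, T]
r6 m[wet→φ3] = [T, T, T]
r6 m[ice→φ1] = [F, F, T]
r6 m[ice→φ6] = [T, T, T]
r6 m[cld→φ2] = [T, T, T]
fixed point reached at round 6
b[wet] = ⊗ incoming = [T, F, T]

b[wet] = [T, F, T]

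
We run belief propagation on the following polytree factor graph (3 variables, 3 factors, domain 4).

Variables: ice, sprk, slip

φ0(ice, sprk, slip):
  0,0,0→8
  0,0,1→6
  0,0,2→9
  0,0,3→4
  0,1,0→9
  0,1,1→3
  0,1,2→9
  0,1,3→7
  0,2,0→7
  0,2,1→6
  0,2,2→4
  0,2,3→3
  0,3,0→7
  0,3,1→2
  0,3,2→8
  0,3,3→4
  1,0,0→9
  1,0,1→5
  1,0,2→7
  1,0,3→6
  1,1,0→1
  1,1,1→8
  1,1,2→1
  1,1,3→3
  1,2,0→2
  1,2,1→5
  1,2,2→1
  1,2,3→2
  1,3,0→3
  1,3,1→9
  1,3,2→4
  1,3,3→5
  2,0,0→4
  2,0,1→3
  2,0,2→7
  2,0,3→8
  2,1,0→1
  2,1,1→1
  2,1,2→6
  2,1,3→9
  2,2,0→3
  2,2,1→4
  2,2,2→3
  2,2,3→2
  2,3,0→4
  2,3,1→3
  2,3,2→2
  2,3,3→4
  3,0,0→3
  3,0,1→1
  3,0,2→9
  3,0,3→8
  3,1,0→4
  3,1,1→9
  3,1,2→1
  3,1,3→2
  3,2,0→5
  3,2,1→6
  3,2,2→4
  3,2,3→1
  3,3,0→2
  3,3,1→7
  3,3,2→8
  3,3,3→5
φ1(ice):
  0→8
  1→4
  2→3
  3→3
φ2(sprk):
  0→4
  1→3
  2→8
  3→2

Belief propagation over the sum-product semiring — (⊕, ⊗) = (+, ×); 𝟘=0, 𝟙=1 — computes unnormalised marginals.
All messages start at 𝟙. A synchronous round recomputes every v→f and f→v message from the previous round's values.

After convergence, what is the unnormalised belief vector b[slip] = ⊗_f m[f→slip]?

init: all messages = 𝟙 over 4 values
r1 m[φ0→ice] = [96, 71, 64, 75]
r1 m[φ0→sprk] = [97, 74, 58, 77]
r1 m[φ0→slip] = [72, 78, 83, 73]
r1 m[φ1→ice] = [8, 4, 3, 3]
r1 m[φ2→sprk] = [4, 3, 8, 2]
r1 m[ice→φ0] = [1, 1, 1, 1]
r1 m[ice→φ1] = [1, 1, 1, 1]
r1 m[sprk→φ0] = [1, 1, 1, 1]
r1 m[sprk→φ2] = [1, 1, 1, 1]
r1 m[slip→φ0] = [1, 1, 1, 1]
r2 m[φ0→ice] = [96, 71, 64, 75]
r2 m[φ0→sprk] = [97, 74, 58, 77]
r2 m[φ0→slip] = [72, 78, 83, 73]
r2 m[φ1→ice] = [8, 4, 3, 3]
r2 m[φ2→sprk] = [4, 3, 8, 2]
r2 m[ice→φ0] = [8, 4, 3, 3]
r2 m[ice→φ1] = [96, 71, 64, 75]
r2 m[sprk→φ0] = [4, 3, 8, 2]
r2 m[sprk→φ2] = [97, 74, 58, 77]
r2 m[slip→φ0] = [1, 1, 1, 1]
r3 m[φ0→ice] = [394, 269, 261, 304]
r3 m[φ0→sprk] = [453, 375, 284, 357]
r3 m[φ0→slip] = [1633, 1526, 1559, 1205]
r3 m[φ1→ice] = [8, 4, 3, 3]
r3 m[φ2→sprk] = [4, 3, 8, 2]
r3 m[ice→φ0] = [8, 4, 3, 3]
r3 m[ice→φ1] = [96, 71, 64, 75]
r3 m[sprk→φ0] = [4, 3, 8, 2]
r3 m[sprk→φ2] = [97, 74, 58, 77]
r3 m[slip→φ0] = [1, 1, 1, 1]
r4 m[φ0→ice] = [394, 269, 261, 304]
r4 m[φ0→sprk] = [453, 375, 284, 357]
r4 m[φ0→slip] = [1633, 1526, 1559, 1205]
r4 m[φ1→ice] = [8, 4, 3, 3]
r4 m[φ2→sprk] = [4, 3, 8, 2]
r4 m[ice→φ0] = [8, 4, 3, 3]
r4 m[ice→φ1] = [394, 269, 261, 304]
r4 m[sprk→φ0] = [4, 3, 8, 2]
r4 m[sprk→φ2] = [453, 375, 284, 357]
r4 m[slip→φ0] = [1, 1, 1, 1]
r5 m[φ0→ice] = [394, 269, 261, 304]
r5 m[φ0→sprk] = [453, 375, 284, 357]
r5 m[φ0→slip] = [1633, 1526, 1559, 1205]
r5 m[φ1→ice] = [8, 4, 3, 3]
r5 m[φ2→sprk] = [4, 3, 8, 2]
r5 m[ice→φ0] = [8, 4, 3, 3]
r5 m[ice→φ1] = [394, 269, 261, 304]
r5 m[sprk→φ0] = [4, 3, 8, 2]
r5 m[sprk→φ2] = [453, 375, 284, 357]
r5 m[slip→φ0] = [1, 1, 1, 1]
fixed point reached at round 5
b[slip] = ⊗ incoming = [1633, 1526, 1559, 1205]

b[slip] = [1633, 1526, 1559, 1205]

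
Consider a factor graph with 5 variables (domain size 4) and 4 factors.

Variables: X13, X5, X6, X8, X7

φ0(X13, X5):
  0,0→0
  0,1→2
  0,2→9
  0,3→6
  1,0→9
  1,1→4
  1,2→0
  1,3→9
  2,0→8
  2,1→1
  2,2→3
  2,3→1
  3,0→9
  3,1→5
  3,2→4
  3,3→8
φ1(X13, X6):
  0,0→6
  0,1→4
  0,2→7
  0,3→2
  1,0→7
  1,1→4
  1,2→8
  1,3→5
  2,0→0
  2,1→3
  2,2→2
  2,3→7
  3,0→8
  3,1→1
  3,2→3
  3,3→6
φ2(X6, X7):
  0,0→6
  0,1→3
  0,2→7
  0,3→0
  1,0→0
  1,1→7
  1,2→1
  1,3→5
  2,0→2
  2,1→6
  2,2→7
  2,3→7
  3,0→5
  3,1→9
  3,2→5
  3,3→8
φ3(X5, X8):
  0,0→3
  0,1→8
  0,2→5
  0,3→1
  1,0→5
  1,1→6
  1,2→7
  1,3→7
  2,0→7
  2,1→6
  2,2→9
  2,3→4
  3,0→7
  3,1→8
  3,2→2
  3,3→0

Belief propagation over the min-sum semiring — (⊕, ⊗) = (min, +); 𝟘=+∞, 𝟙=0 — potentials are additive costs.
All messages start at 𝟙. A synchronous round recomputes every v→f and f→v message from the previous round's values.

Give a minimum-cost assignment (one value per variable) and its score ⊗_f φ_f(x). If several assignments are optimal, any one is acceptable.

init: all messages = 𝟙 over 4 values
r1 m[φ0→X13] = [0, 0, 1, 4]
r1 m[φ0→X5] = [0, 1, 0, 1]
r1 m[φ1→X13] = [2, 4, 0, 1]
r1 m[φ1→X6] = [0, 1, 2, 2]
r1 m[φ2→X6] = [0, 0, 2, 5]
r1 m[φ2→X7] = [0, 3, 1, 0]
r1 m[φ3→X5] = [1, 5, 4, 0]
r1 m[φ3→X8] = [3, 6, 2, 0]
r1 m[X13→φ0] = [0, 0, 0, 0]
r1 m[X13→φ1] = [0, 0, 0, 0]
r1 m[X5→φ0] = [0, 0, 0, 0]
r1 m[X5→φ3] = [0, 0, 0, 0]
r1 m[X6→φ1] = [0, 0, 0, 0]
r1 m[X6→φ2] = [0, 0, 0, 0]
r1 m[X8→φ3] = [0, 0, 0, 0]
r1 m[X7→φ2] = [0, 0, 0, 0]
r2 m[φ0→X13] = [0, 0, 1, 4]
r2 m[φ0→X5] = [0, 1, 0, 1]
r2 m[φ1→X13] = [2, 4, 0, 1]
r2 m[φ1→X6] = [0, 1, 2, 2]
r2 m[φ2→X6] = [0, 0, 2, 5]
r2 m[φ2→X7] = [0, 3, 1, 0]
r2 m[φ3→X5] = [1, 5, 4, 0]
r2 m[φ3→X8] = [3, 6, 2, 0]
r2 m[X13→φ0] = [2, 4, 0, 1]
r2 m[X13→φ1] = [0, 0, 1, 4]
r2 m[X5→φ0] = [1, 5, 4, 0]
r2 m[X5→φ3] = [0, 1, 0, 1]
r2 m[X6→φ1] = [0, 0, 2, 5]
r2 m[X6→φ2] = [0, 1, 2, 2]
r2 m[X8→φ3] = [0, 0, 0, 0]
r2 m[X7→φ2] = [0, 0, 0, 0]
r3 m[φ0→X13] = [1, 4, 1, 8]
r3 m[φ0→X5] = [2, 1, 3, 1]
r3 m[φ1→X13] = [4, 4, 0, 1]
r3 m[φ1→X6] = [1, 4, 3, 2]
r3 m[φ2→X6] = [0, 0, 2, 5]
r3 m[φ2→X7] = [1, 3, 2, 0]
r3 m[φ3→X5] = [1, 5, 4, 0]
r3 m[φ3→X8] = [3, 6, 3, 1]
r3 m[X13→φ0] = [2, 4, 0, 1]
r3 m[X13→φ1] = [0, 0, 1, 4]
r3 m[X5→φ0] = [1, 5, 4, 0]
r3 m[X5→φ3] = [0, 1, 0, 1]
r3 m[X6→φ1] = [0, 0, 2, 5]
r3 m[X6→φ2] = [0, 1, 2, 2]
r3 m[X8→φ3] = [0, 0, 0, 0]
r3 m[X7→φ2] = [0, 0, 0, 0]
r4 m[φ0→X13] = [1, 4, 1, 8]
r4 m[φ0→X5] = [2, 1, 3, 1]
r4 m[φ1→X13] = [4, 4, 0, 1]
r4 m[φ1→X6] = [1, 4, 3, 2]
r4 m[φ2→X6] = [0, 0, 2, 5]
r4 m[φ2→X7] = [1, 3, 2, 0]
r4 m[φ3→X5] = [1, 5, 4, 0]
r4 m[φ3→X8] = [3, 6, 3, 1]
r4 m[X13→φ0] = [4, 4, 0, 1]
r4 m[X13→φ1] = [1, 4, 1, 8]
r4 m[X5→φ0] = [1, 5, 4, 0]
r4 m[X5→φ3] = [2, 1, 3, 1]
r4 m[X6→φ1] = [0, 0, 2, 5]
r4 m[X6→φ2] = [1, 4, 3, 2]
r4 m[X8→φ3] = [0, 0, 0, 0]
r4 m[X7→φ2] = [0, 0, 0, 0]
r5 m[φ0→X13] = [1, 4, 1, 8]
r5 m[φ0→X5] = [4, 1, 3, 1]
r5 m[φ1→X13] = [4, 4, 0, 1]
r5 m[φ1→X6] = [1, 4, 3, 3]
r5 m[φ2→X6] = [0, 0, 2, 5]
r5 m[φ2→X7] = [4, 4, 5, 1]
r5 m[φ3→X5] = [1, 5, 4, 0]
r5 m[φ3→X8] = [5, 7, 3, 1]
r5 m[X13→φ0] = [4, 4, 0, 1]
r5 m[X13→φ1] = [1, 4, 1, 8]
r5 m[X5→φ0] = [1, 5, 4, 0]
r5 m[X5→φ3] = [2, 1, 3, 1]
r5 m[X6→φ1] = [0, 0, 2, 5]
r5 m[X6→φ2] = [1, 4, 3, 2]
r5 m[X8→φ3] = [0, 0, 0, 0]
r5 m[X7→φ2] = [0, 0, 0, 0]
r6 m[φ0→X13] = [1, 4, 1, 8]
r6 m[φ0→X5] = [4, 1, 3, 1]
r6 m[φ1→X13] = [4, 4, 0, 1]
r6 m[φ1→X6] = [1, 4, 3, 3]
r6 m[φ2→X6] = [0, 0, 2, 5]
r6 m[φ2→X7] = [4, 4, 5, 1]
r6 m[φ3→X5] = [1, 5, 4, 0]
r6 m[φ3→X8] = [5, 7, 3, 1]
r6 m[X13→φ0] = [4, 4, 0, 1]
r6 m[X13→φ1] = [1, 4, 1, 8]
r6 m[X5→φ0] = [1, 5, 4, 0]
r6 m[X5→φ3] = [4, 1, 3, 1]
r6 m[X6→φ1] = [0, 0, 2, 5]
r6 m[X6→φ2] = [1, 4, 3, 3]
r6 m[X8→φ3] = [0, 0, 0, 0]
r6 m[X7→φ2] = [0, 0, 0, 0]
r7 m[φ0→X13] = [1, 4, 1, 8]
r7 m[φ0→X5] = [4, 1, 3, 1]
r7 m[φ1→X13] = [4, 4, 0, 1]
r7 m[φ1→X6] = [1, 4, 3, 3]
r7 m[φ2→X6] = [0, 0, 2, 5]
r7 m[φ2→X7] = [4, 4, 5, 1]
r7 m[φ3→X5] = [1, 5, 4, 0]
r7 m[φ3→X8] = [6, 7, 3, 1]
r7 m[X13→φ0] = [4, 4, 0, 1]
r7 m[X13→φ1] = [1, 4, 1, 8]
r7 m[X5→φ0] = [1, 5, 4, 0]
r7 m[X5→φ3] = [4, 1, 3, 1]
r7 m[X6→φ1] = [0, 0, 2, 5]
r7 m[X6→φ2] = [1, 4, 3, 3]
r7 m[X8→φ3] = [0, 0, 0, 0]
r7 m[X7→φ2] = [0, 0, 0, 0]
r8 m[φ0→X13] = [1, 4, 1, 8]
r8 m[φ0→X5] = [4, 1, 3, 1]
r8 m[φ1→X13] = [4, 4, 0, 1]
r8 m[φ1→X6] = [1, 4, 3, 3]
r8 m[φ2→X6] = [0, 0, 2, 5]
r8 m[φ2→X7] = [4, 4, 5, 1]
r8 m[φ3→X5] = [1, 5, 4, 0]
r8 m[φ3→X8] = [6, 7, 3, 1]
r8 m[X13→φ0] = [4, 4, 0, 1]
r8 m[X13→φ1] = [1, 4, 1, 8]
r8 m[X5→φ0] = [1, 5, 4, 0]
r8 m[X5→φ3] = [4, 1, 3, 1]
r8 m[X6→φ1] = [0, 0, 2, 5]
r8 m[X6→φ2] = [1, 4, 3, 3]
r8 m[X8→φ3] = [0, 0, 0, 0]
r8 m[X7→φ2] = [0, 0, 0, 0]
fixed point reached at round 8
traceback from X13: (X13=2, X5=3, X6=0, X8=3, X7=3), score=1

assignment: (X13=2, X5=3, X6=0, X8=3, X7=3); score = 1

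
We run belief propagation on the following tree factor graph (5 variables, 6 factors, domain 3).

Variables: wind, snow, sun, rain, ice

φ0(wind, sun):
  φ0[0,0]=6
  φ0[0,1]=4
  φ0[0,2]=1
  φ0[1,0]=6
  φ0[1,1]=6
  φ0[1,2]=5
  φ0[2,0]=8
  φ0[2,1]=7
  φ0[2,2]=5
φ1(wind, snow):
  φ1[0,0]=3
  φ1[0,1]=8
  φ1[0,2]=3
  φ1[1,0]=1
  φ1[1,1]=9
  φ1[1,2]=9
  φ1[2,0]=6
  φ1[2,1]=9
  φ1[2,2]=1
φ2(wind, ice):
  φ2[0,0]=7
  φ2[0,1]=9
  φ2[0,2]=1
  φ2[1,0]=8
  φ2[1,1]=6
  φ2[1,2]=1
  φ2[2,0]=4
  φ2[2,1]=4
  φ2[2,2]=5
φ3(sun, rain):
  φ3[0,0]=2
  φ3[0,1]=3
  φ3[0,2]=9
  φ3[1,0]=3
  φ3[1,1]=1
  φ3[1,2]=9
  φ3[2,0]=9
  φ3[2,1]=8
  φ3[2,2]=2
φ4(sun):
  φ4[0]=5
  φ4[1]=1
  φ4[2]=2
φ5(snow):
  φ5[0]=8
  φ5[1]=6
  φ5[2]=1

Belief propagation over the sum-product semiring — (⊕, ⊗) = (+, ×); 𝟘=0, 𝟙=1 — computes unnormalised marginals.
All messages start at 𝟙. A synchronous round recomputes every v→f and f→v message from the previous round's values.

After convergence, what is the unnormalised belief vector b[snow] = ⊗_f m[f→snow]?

init: all messages = 𝟙 over 3 values
r1 m[φ0→wind] = [11, 17, 20]
r1 m[φ0→sun] = [20, 17, 11]
r1 m[φ1→wind] = [14, 19, 16]
r1 m[φ1→snow] = [10, 26, 13]
r1 m[φ2→wind] = [17, 15, 13]
r1 m[φ2→ice] = [19, 19, 7]
r1 m[φ3→sun] = [14, 13, 19]
r1 m[φ3→rain] = [14, 12, 20]
r1 m[φ4→sun] = [5, 1, 2]
r1 m[φ5→snow] = [8, 6, 1]
r1 m[wind→φ0] = [1, 1, 1]
r1 m[wind→φ1] = [1, 1, 1]
r1 m[wind→φ2] = [1, 1, 1]
r1 m[snow→φ1] = [1, 1, 1]
r1 m[snow→φ5] = [1, 1, 1]
r1 m[sun→φ0] = [1, 1, 1]
r1 m[sun→φ3] = [1, 1, 1]
r1 m[sun→φ4] = [1, 1, 1]
r1 m[rain→φ3] = [1, 1, 1]
r1 m[ice→φ2] = [1, 1, 1]
r2 m[φ0→wind] = [11, 17, 20]
r2 m[φ0→sun] = [20, 17, 11]
r2 m[φ1→wind] = [14, 19, 16]
r2 m[φ1→snow] = [10, 26, 13]
r2 m[φ2→wind] = [17, 15, 13]
r2 m[φ2→ice] = [19, 19, 7]
r2 m[φ3→sun] = [14, 13, 19]
r2 m[φ3→rain] = [14, 12, 20]
r2 m[φ4→sun] = [5, 1, 2]
r2 m[φ5→snow] = [8, 6, 1]
r2 m[wind→φ0] = [238, 285, 208]
r2 m[wind→φ1] = [187, 255, 260]
r2 m[wind→φ2] = [154, 323, 320]
r2 m[snow→φ1] = [8, 6, 1]
r2 m[snow→φ5] = [10, 26, 13]
r2 m[sun→φ0] = [70, 13, 38]
r2 m[sun→φ3] = [100, 17, 22]
r2 m[sun→φ4] = [280, 221, 209]
r2 m[rain→φ3] = [1, 1, 1]
r2 m[ice→φ2] = [1, 1, 1]
r3 m[φ0→wind] = [510, 688, 841]
r3 m[φ0→sun] = [4802, 4118, 2703]
r3 m[φ1→wind] = [75, 71, 103]
r3 m[φ1→snow] = [2376, 6131, 3116]
r3 m[φ2→wind] = [17, 15, 13]
r3 m[φ2→ice] = [4942, 4604, 2077]
r3 m[φ3→sun] = [14, 13, 19]
r3 m[φ3→rain] = [449, 493, 1097]
r3 m[φ4→sun] = [5, 1, 2]
r3 m[φ5→snow] = [8, 6, 1]
r3 m[wind→φ0] = [238, 285, 208]
r3 m[wind→φ1] = [187, 255, 260]
r3 m[wind→φ2] = [154, 323, 320]
r3 m[snow→φ1] = [8, 6, 1]
r3 m[snow→φ5] = [10, 26, 13]
r3 m[sun→φ0] = [70, 13, 38]
r3 m[sun→φ3] = [100, 17, 22]
r3 m[sun→φ4] = [280, 221, 209]
r3 m[rain→φ3] = [1, 1, 1]
r3 m[ice→φ2] = [1, 1, 1]
r4 m[φ0→wind] = [510, 688, 841]
r4 m[φ0→sun] = [4802, 4118, 2703]
r4 m[φ1→wind] = [75, 71, 103]
r4 m[φ1→snow] = [2376, 6131, 3116]
r4 m[φ2→wind] = [17, 15, 13]
r4 m[φ2→ice] = [4942, 4604, 2077]
r4 m[φ3→sun] = [14, 13, 19]
r4 m[φ3→rain] = [449, 493, 1097]
r4 m[φ4→sun] = [5, 1, 2]
r4 m[φ5→snow] = [8, 6, 1]
r4 m[wind→φ0] = [1275, 1065, 1339]
r4 m[wind→φ1] = [8670, 10320, 10933]
r4 m[wind→φ2] = [38250, 48848, 86623]
r4 m[snow→φ1] = [8, 6, 1]
r4 m[snow→φ5] = [2376, 6131, 3116]
r4 m[sun→φ0] = [70, 13, 38]
r4 m[sun→φ3] = [24010, 4118, 5406]
r4 m[sun→φ4] = [67228, 53534, 51357]
r4 m[rain→φ3] = [1, 1, 1]
r4 m[ice→φ2] = [1, 1, 1]
r5 m[φ0→wind] = [510, 688, 841]
r5 m[φ0→sun] = [24752, 20863, 13295]
r5 m[φ1→wind] = [75, 71, 103]
r5 m[φ1→snow] = [101928, 260637, 129823]
r5 m[φ2→wind] = [17, 15, 13]
r5 m[φ2→ice] = [1005026, 983830, 520213]
r5 m[φ3→sun] = [14, 13, 19]
r5 m[φ3→rain] = [109028, 119396, 263964]
r5 m[φ4→sun] = [5, 1, 2]
r5 m[φ5→snow] = [8, 6, 1]
r5 m[wind→φ0] = [1275, 1065, 1339]
r5 m[wind→φ1] = [8670, 10320, 10933]
r5 m[wind→φ2] = [38250, 48848, 86623]
r5 m[snow→φ1] = [8, 6, 1]
r5 m[snow→φ5] = [2376, 6131, 3116]
r5 m[sun→φ0] = [70, 13, 38]
r5 m[sun→φ3] = [24010, 4118, 5406]
r5 m[sun→φ4] = [67228, 53534, 51357]
r5 m[rain→φ3] = [1, 1, 1]
r5 m[ice→φ2] = [1, 1, 1]
r6 m[φ0→wind] = [510, 688, 841]
r6 m[φ0→sun] = [24752, 20863, 13295]
r6 m[φ1→wind] = [75, 71, 103]
r6 m[φ1→snow] = [101928, 260637, 129823]
r6 m[φ2→wind] = [17, 15, 13]
r6 m[φ2→ice] = [1005026, 983830, 520213]
r6 m[φ3→sun] = [14, 13, 19]
r6 m[φ3→rain] = [109028, 119396, 263964]
r6 m[φ4→sun] = [5, 1, 2]
r6 m[φ5→snow] = [8, 6, 1]
r6 m[wind→φ0] = [1275, 1065, 1339]
r6 m[wind→φ1] = [8670, 10320, 10933]
r6 m[wind→φ2] = [38250, 48848, 86623]
r6 m[snow→φ1] = [8, 6, 1]
r6 m[snow→φ5] = [101928, 260637, 129823]
r6 m[sun→φ0] = [70, 13, 38]
r6 m[sun→φ3] = [123760, 20863, 26590]
r6 m[sun→φ4] = [346528, 271219, 252605]
r6 m[rain→φ3] = [1, 1, 1]
r6 m[ice→φ2] = [1, 1, 1]
r7 m[φ0→wind] = [510, 688, 841]
r7 m[φ0→sun] = [24752, 20863, 13295]
r7 m[φ1→wind] = [75, 71, 103]
r7 m[φ1→snow] = [101928, 260637, 129823]
r7 m[φ2→wind] = [17, 15, 13]
r7 m[φ2→ice] = [1005026, 983830, 520213]
r7 m[φ3→sun] = [14, 13, 19]
r7 m[φ3→rain] = [549419, 604863, 1354787]
r7 m[φ4→sun] = [5, 1, 2]
r7 m[φ5→snow] = [8, 6, 1]
r7 m[wind→φ0] = [1275, 1065, 1339]
r7 m[wind→φ1] = [8670, 10320, 10933]
r7 m[wind→φ2] = [38250, 48848, 86623]
r7 m[snow→φ1] = [8, 6, 1]
r7 m[snow→φ5] = [101928, 260637, 129823]
r7 m[sun→φ0] = [70, 13, 38]
r7 m[sun→φ3] = [123760, 20863, 26590]
r7 m[sun→φ4] = [346528, 271219, 252605]
r7 m[rain→φ3] = [1, 1, 1]
r7 m[ice→φ2] = [1, 1, 1]
r8 m[φ0→wind] = [510, 688, 841]
r8 m[φ0→sun] = [24752, 20863, 13295]
r8 m[φ1→wind] = [75, 71, 103]
r8 m[φ1→snow] = [101928, 260637, 129823]
r8 m[φ2→wind] = [17, 15, 13]
r8 m[φ2→ice] = [1005026, 983830, 520213]
r8 m[φ3→sun] = [14, 13, 19]
r8 m[φ3→rain] = [549419, 604863, 1354787]
r8 m[φ4→sun] = [5, 1, 2]
r8 m[φ5→snow] = [8, 6, 1]
r8 m[wind→φ0] = [1275, 1065, 1339]
r8 m[wind→φ1] = [8670, 10320, 10933]
r8 m[wind→φ2] = [38250, 48848, 86623]
r8 m[snow→φ1] = [8, 6, 1]
r8 m[snow→φ5] = [101928, 260637, 129823]
r8 m[sun→φ0] = [70, 13, 38]
r8 m[sun→φ3] = [123760, 20863, 26590]
r8 m[sun→φ4] = [346528, 271219, 252605]
r8 m[rain→φ3] = [1, 1, 1]
r8 m[ice→φ2] = [1, 1, 1]
fixed point reached at round 8
b[snow] = ⊗ incoming = [815424, 1563822, 129823]

b[snow] = [815424, 1563822, 129823]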